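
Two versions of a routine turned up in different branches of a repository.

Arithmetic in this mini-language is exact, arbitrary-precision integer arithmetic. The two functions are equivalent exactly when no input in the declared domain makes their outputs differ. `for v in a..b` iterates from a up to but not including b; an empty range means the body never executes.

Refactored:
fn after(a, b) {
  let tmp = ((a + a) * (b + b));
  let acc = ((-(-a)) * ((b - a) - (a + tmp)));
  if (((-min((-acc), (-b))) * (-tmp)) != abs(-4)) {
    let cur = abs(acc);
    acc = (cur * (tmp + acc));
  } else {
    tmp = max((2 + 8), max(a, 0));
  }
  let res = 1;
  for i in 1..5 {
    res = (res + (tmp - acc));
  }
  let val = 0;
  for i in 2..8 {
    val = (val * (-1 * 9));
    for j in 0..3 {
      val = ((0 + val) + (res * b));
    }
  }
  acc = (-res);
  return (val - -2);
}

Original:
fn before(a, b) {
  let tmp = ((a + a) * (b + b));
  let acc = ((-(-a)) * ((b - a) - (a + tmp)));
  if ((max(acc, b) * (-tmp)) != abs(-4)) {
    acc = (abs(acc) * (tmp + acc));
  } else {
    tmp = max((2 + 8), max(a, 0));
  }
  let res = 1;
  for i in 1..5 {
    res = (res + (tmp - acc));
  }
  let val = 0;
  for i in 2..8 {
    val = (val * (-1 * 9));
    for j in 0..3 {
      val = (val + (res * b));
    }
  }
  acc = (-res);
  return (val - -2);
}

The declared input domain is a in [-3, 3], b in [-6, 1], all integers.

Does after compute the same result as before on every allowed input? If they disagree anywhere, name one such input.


Reading the diff, among the changes: arithmetic usage differs; and constant usage differs; and statement counts differ; and min/max/abs usage differs; and local variable names differ.
Spot check at a=1, b=0 — before: tmp becomes 0; next acc becomes -2; next ((max(acc, b) * (-tmp)) != abs(-4)) evaluates to true; next acc becomes -4; next res becomes 1; next at i=1:; next res becomes 5; next at i=2:; next res becomes 9; next at i=3:; next res becomes 13; next at i=4:; next res becomes 17; next val becomes 0; next at i=2:; next val becomes 0; next at j=0:; next val becomes 0; next at j=1:; next val becomes 0; next at j=2:; next val becomes 0; next at i=3:; next val becomes 0; next at j=0:; next val becomes 0; next at j=1:; next val becomes 0; next at j=2:; next val becomes 0; next at i=4:; next val becomes 0; next at j=0:; next val becomes 0; next at j=1:; next val becomes 0; next at j=2:; next val becomes 0; next at i=5:; next val becomes 0; next at j=0:; next val becomes 0; next at j=1:; next val becomes 0; next at j=2:; next val becomes 0; next at i=6:; next val becomes 0; next at j=0:; next val becomes 0; next at j=1:; next val becomes 0; next at j=2:; next val becomes 0; next at i=7:; next val becomes 0; next at j=0:; next val becomes 0; next at j=1:; next val becomes 0; next at j=2:; next val becomes 0; next acc becomes -17; next final value 2. after: tmp becomes 0; next acc becomes -2; next (((-min((-acc), (-b))) * (-tmp)) != abs(-4)) evaluates to true; next cur becomes 2; next acc becomes -4; next res becomes 1; next at i=1:; next res becomes 5; next at i=2:; next res becomes 9; next at i=3:; next res becomes 13; next at i=4:; next res becomes 17; next val becomes 0; next at i=2:; next val becomes 0; next at j=0:; next val becomes 0; next at j=1:; next val becomes 0; next at j=2:; next val becomes 0; next at i=3:; next val becomes 0; next at j=0:; next val becomes 0; next at j=1:; next val becomes 0; next at j=2:; next val becomes 0; next at i=4:; next val becomes 0; next at j=0:; next val becomes 0; next at j=1:; next val becomes 0; next at j=2:; next val becomes 0; next at i=5:; next val becomes 0; next at j=0:; next val becomes 0; next at j=1:; next val becomes 0; next at j=2:; next val becomes 0; next at i=6:; next val becomes 0; next at j=0:; next val becomes 0; next at j=1:; next val becomes 0; next at j=2:; next val becomes 0; next at i=7:; next val becomes 0; next at j=0:; next val becomes 0; next at j=1:; next val becomes 0; next at j=2:; next val becomes 0; next acc becomes -17; next final value 2. Both give 2.
Every one of the 56 inputs gives matching results.
verdict: equivalent


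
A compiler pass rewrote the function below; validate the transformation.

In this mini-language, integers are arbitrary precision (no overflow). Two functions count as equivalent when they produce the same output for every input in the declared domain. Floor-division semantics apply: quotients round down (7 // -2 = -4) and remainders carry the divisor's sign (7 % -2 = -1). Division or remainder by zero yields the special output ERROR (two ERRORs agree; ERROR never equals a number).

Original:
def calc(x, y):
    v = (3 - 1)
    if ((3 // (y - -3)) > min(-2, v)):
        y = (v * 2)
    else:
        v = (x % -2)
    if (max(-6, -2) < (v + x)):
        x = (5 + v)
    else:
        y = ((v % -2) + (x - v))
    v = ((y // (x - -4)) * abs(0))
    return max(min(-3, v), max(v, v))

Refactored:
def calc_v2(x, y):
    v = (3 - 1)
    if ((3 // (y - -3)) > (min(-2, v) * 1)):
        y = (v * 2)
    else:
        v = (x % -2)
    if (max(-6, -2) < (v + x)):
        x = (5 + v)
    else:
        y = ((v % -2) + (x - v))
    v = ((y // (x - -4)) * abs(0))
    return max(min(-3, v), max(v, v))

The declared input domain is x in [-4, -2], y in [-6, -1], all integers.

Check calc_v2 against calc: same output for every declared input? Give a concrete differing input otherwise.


Changes here: constant usage differs; also arithmetic usage differs; the full 18-point sweep finds no disagreement.
verdict: equivalent


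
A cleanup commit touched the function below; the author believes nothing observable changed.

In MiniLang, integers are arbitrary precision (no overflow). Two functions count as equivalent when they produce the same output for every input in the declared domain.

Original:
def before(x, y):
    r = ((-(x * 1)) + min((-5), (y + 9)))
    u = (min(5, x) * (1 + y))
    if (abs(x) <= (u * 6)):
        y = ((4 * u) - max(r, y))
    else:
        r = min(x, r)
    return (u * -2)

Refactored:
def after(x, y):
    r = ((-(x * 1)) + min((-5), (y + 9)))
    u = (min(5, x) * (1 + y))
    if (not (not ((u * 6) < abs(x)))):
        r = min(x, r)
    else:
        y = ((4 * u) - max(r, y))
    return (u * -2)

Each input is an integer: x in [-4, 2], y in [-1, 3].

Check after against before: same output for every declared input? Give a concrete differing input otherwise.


Side by side, the visible changes include: comparison usage differs, plus boolean connective usage differs.
As a probe, take x=-2, y=2: before runs r = -3; u = -6; (abs(x) <= (u * 6)) -> false; r = -3; return 12; after runs r = -3; u = -6; (not (not ((u * 6) < abs(x)))) -> true; r = -3; return 12; both end at 12.
Across all 35 domain points the two functions coincide.
verdict: equivalent


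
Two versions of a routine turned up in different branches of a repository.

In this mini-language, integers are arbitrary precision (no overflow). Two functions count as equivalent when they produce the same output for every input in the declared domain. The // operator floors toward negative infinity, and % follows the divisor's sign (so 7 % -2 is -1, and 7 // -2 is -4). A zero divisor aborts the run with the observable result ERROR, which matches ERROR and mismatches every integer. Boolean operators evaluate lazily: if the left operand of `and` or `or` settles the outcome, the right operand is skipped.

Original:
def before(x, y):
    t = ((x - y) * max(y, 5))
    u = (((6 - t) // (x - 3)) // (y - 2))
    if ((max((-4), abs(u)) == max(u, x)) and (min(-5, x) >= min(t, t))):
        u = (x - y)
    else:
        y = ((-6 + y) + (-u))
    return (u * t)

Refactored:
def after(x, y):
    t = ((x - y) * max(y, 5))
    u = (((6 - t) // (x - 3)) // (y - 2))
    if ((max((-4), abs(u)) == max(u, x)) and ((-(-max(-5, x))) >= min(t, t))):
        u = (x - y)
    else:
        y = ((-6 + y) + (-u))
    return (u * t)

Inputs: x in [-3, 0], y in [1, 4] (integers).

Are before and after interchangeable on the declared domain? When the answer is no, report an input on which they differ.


The suspicious edit (`min(-5, x)` became `max(-5, x)`) never changes the result for any input inside the declared domain.
Tracing x=0, y=2: before: t becomes -10; next hits division by zero so the output is ERROR | after: t becomes -10; next hits division by zero so the output is ERROR — matching result ERROR.
Sweeping the whole domain (16 inputs) finds no disagreement.
verdict: equivalent


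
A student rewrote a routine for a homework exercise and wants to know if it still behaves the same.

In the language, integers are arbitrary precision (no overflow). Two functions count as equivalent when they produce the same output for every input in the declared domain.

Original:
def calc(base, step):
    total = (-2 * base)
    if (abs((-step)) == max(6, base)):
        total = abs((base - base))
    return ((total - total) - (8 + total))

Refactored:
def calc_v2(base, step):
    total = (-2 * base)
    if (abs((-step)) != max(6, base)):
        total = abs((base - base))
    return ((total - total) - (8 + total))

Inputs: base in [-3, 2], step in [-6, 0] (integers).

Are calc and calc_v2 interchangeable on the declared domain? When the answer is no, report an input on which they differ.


The rewrite breaks on base=-3, step=-6, where the results are -8 and -14.
calc: total=6, then (abs((-step)) == max(6, base)) is true, then total=0, then returns -8
calc_v2: total=6, then (abs((-step)) != max(6, base)) is false, then returns -14
verdict: not equivalent; witness: base=-3, step=-6


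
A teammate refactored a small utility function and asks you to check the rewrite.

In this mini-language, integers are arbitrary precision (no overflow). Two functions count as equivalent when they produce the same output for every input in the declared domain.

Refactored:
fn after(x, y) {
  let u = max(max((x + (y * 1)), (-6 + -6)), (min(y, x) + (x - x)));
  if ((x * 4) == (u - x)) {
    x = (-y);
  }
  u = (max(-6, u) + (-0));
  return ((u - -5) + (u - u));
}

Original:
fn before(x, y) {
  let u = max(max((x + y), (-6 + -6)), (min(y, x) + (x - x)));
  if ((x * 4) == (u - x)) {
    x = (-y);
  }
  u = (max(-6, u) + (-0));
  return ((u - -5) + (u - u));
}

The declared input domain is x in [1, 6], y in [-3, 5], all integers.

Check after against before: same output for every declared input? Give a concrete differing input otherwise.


Equivalent — the differences include arithmetic usage differs, and constant usage differs, yet no declared input distinguishes the two.
As a probe, take x=2, y=-2: before runs u becomes 0; next ((x * 4) == (u - x)) evaluates to false; next u becomes 0; next final value 5; after runs u becomes 0; next ((x * 4) == (u - x)) evaluates to false; next u becomes 0; next final value 5; both end at 5.
Checked all 54 inputs in the declared domain: the outputs agree on every one.
verdict: equivalent


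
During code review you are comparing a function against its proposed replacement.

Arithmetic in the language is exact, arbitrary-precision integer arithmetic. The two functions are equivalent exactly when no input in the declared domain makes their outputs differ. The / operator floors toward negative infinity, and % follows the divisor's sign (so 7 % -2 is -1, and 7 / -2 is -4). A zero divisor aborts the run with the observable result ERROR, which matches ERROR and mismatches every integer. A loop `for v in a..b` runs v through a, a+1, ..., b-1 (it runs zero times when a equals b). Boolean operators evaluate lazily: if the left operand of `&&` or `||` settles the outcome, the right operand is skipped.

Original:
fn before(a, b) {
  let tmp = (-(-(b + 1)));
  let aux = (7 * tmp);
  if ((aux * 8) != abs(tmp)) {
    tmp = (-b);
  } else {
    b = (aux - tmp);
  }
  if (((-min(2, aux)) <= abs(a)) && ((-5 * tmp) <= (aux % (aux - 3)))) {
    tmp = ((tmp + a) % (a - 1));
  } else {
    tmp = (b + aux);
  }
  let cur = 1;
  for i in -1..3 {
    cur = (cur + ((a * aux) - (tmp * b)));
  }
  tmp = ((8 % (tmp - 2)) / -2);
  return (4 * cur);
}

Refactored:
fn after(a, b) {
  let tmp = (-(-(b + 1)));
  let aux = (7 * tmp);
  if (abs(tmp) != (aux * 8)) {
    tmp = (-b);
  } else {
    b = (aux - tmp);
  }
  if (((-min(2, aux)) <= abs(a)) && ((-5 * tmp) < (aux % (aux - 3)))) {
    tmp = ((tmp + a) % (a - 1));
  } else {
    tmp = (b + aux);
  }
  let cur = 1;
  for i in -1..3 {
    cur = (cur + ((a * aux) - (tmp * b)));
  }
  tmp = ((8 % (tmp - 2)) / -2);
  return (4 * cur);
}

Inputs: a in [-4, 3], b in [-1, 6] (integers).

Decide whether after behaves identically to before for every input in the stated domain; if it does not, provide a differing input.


Try a=1, b=-1.
before: tmp := 0 | aux := 0 | ((aux * 8) != abs(tmp)): false | b := 0 | (((-min(2, aux)) <= abs(a)) && ((-5 * tmp) <= (aux % (aux - 3)))): true | divide-by-zero, output ERROR
after: tmp := 0 | aux := 0 | (abs(tmp) != (aux * 8)): false | b := 0 | (((-min(2, aux)) <= abs(a)) && ((-5 * tmp) < (aux % (aux - 3)))): false | tmp := 0 | cur := 1 | iter i=-1: | cur := 1 | iter i=0: | cur := 1 | iter i=1: | cur := 1 | iter i=2: | cur := 1 | tmp := 0 | result 4
ERROR and 4 differ, so these are not the same function on this domain.
verdict: not equivalent; witness: a=1, b=-1


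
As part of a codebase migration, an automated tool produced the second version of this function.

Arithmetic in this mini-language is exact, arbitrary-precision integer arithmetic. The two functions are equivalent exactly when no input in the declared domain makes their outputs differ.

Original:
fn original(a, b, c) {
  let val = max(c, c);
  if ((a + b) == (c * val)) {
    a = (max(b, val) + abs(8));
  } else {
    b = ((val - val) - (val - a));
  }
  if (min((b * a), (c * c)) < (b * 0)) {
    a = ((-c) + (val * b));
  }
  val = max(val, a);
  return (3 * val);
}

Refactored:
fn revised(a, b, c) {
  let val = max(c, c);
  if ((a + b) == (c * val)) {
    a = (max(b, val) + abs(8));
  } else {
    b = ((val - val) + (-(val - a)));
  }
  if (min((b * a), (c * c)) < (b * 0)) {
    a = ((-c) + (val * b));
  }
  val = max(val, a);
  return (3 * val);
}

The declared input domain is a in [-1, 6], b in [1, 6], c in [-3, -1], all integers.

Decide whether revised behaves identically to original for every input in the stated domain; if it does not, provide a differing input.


Although arithmetic usage differs, 144/144 inputs agree.
verdict: equivalent


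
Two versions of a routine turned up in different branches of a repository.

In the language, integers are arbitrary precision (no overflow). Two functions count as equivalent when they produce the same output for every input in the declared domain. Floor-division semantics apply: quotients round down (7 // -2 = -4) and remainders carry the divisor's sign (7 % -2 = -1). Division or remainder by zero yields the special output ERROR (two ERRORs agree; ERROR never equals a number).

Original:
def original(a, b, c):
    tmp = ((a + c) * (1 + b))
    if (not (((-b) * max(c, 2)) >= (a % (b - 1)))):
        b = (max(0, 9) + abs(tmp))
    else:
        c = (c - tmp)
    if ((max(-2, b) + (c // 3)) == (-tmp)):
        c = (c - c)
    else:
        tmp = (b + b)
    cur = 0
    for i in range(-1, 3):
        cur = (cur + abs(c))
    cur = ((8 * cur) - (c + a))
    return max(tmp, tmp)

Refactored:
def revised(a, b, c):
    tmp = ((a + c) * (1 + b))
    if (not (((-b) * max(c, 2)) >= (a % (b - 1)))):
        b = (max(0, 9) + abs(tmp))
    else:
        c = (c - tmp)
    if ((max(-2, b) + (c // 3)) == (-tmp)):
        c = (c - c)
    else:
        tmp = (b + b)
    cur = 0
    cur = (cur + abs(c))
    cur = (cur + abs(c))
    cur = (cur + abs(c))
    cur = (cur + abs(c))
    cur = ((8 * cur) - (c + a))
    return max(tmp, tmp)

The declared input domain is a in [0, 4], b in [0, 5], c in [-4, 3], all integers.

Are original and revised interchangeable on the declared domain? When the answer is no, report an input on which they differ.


Side by side, the visible changes include: statement counts differ, arithmetic usage differs, min/max/abs usage differs, local variable names differ, loop structure differs.
One worked example (a=0, b=3, c=2) — original: tmp=8, then (not (((-b) * max(c, 2)) >= (a % (b - 1)))) is true, then b=17, then ((max(-2, b) + (c // 3)) == (-tmp)) is false, then tmp=34, then cur=0, then (i=-1), then cur=2, then (i=0), then cur=4, then (i=1), then cur=6, then (i=2), then cur=8, then cur=62, then returns 34; revised: tmp=8, then (not (((-b) * max(c, 2)) >= (a % (b - 1)))) is true, then b=17, then ((max(-2, b) + (c // 3)) == (-tmp)) is false, then tmp=34, then cur=0, then cur=2, then cur=4, then cur=6, then cur=8, then cur=62, then returns 34; agreement on 34.
Sweeping the whole domain (240 inputs) finds no disagreement.
verdict: equivalent


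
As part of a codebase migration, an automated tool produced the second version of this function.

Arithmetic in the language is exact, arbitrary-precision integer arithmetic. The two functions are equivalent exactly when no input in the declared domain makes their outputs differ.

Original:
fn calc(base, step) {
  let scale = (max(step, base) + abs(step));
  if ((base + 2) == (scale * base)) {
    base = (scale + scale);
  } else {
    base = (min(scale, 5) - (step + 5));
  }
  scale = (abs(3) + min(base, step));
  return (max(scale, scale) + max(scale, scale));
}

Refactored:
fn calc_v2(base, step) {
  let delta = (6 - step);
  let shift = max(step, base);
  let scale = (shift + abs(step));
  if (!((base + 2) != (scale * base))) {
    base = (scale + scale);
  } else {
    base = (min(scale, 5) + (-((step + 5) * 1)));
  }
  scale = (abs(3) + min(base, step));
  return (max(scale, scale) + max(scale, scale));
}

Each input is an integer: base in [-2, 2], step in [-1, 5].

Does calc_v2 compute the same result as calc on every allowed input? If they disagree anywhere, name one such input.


Equivalent — the differences include arithmetic usage differs; also local variable names differ; also statement counts differ; also constant usage differs; also boolean connective usage differs; also comparison usage differs, yet no declared input distinguishes the two.
As a probe, take base=2, step=-1: calc runs scale=3, then ((base + 2) == (scale * base)) is false, then base=-1, then scale=2, then returns 4; calc_v2 runs delta=7, then shift=2, then scale=3, then (!((base + 2) != (scale * base))) is false, then base=-1, then scale=2, then returns 4; both end at 4.
An exhaustive pass over the 35 declared inputs shows identical outputs.
verdict: equivalent


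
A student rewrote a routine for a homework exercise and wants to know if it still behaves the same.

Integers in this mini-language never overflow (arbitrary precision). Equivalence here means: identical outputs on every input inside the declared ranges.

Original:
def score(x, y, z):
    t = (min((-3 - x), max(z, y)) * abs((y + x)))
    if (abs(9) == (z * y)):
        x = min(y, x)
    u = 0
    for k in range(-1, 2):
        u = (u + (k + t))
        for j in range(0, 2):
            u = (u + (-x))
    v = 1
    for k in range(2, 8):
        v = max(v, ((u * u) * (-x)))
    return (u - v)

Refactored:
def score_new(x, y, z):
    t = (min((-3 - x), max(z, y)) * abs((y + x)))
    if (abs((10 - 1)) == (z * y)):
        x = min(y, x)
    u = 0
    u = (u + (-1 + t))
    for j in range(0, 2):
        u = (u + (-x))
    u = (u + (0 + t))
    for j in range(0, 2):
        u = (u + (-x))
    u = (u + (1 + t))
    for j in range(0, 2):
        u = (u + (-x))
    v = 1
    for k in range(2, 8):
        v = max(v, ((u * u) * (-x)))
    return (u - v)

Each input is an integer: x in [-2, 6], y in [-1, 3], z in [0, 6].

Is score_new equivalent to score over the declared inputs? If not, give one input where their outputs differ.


Differences: constant usage differs; and loop structure differs; and statement counts differ; and arithmetic usage differs — yet all 315 inputs agree.
verdict: equivalent


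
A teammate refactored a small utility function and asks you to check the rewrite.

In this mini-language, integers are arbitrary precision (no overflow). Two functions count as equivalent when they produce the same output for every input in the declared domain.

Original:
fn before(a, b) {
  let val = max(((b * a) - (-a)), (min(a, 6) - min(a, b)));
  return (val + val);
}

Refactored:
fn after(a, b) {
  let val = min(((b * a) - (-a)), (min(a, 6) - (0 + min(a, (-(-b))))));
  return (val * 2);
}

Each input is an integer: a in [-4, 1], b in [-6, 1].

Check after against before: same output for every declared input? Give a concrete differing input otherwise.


Evaluate both at a=-4, b=-6.
before: val becomes 20; next final value 40
after: val becomes 2; next final value 4
40 and 4 differ, so these are not the same function on this domain.
verdict: not equivalent; witness: a=-4, b=-6


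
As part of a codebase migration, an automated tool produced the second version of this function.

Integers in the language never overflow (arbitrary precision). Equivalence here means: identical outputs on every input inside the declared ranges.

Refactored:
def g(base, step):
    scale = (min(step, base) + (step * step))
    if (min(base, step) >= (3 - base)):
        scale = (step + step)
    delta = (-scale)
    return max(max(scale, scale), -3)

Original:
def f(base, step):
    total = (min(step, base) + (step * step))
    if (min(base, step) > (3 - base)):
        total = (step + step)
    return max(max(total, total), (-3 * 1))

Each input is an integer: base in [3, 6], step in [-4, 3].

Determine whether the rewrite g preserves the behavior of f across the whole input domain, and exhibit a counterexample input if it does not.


The rewrite breaks on base=4, step=-1, where the results are 0 and -2.
f: total := 0 | (min(base, step) > (3 - base)): false | result 0
g: scale := 0 | (min(base, step) >= (3 - base)): true | scale := -2 | delta := 2 | result -2
verdict: not equivalent; witness: base=4, step=-1


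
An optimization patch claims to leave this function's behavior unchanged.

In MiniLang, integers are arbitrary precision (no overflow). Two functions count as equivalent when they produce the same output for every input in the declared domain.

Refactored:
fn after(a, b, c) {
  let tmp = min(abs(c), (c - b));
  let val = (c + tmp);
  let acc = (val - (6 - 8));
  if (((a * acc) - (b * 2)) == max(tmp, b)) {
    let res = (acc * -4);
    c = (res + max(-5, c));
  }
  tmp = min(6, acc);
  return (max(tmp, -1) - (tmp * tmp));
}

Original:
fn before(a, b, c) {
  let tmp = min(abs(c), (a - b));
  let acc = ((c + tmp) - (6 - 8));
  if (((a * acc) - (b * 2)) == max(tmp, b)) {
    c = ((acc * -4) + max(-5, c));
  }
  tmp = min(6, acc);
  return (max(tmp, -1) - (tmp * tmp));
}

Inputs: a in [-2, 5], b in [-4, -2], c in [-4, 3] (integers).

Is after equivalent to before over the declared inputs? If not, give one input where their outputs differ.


These are not equivalent — on a=-2, b=-4, c=-4 the outputs split (0 vs -5).
before: tmp becomes 2; next acc becomes 0; next (((a * acc) - (b * 2)) == max(tmp, b)) evaluates to false; next tmp becomes 0; next final value 0
after: tmp becomes 0; next val becomes -4; next acc becomes -2; next (((a * acc) - (b * 2)) == max(tmp, b)) evaluates to false; next tmp becomes -2; next final value -5
verdict: not equivalent; witness: a=-2, b=-4, c=-4


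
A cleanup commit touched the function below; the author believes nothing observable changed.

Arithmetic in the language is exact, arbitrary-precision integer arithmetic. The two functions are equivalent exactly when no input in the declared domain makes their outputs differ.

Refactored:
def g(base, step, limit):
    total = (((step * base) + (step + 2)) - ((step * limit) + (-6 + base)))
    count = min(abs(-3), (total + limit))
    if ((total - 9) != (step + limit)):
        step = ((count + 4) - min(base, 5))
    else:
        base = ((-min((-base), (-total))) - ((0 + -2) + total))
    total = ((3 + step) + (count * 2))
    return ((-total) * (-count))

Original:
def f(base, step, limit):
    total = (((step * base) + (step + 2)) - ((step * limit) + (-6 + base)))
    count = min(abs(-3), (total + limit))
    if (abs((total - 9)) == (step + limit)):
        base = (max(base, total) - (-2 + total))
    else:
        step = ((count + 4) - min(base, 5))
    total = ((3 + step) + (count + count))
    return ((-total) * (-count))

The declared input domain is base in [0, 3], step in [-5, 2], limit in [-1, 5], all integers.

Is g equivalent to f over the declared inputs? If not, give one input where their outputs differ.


Evaluate both at base=0, step=-2, limit=1.
f: total becomes 8; next count becomes 3; next (abs((total - 9)) == (step + limit)) evaluates to false; next step becomes 7; next total becomes 16; next final value 48
g: total becomes 8; next count becomes 3; next ((total - 9) != (step + limit)) evaluates to false; next base becomes 2; next total becomes 7; next final value 21
48 vs 21 — the two versions disagree here.
verdict: not equivalent; witness: base=0, step=-2, limit=1


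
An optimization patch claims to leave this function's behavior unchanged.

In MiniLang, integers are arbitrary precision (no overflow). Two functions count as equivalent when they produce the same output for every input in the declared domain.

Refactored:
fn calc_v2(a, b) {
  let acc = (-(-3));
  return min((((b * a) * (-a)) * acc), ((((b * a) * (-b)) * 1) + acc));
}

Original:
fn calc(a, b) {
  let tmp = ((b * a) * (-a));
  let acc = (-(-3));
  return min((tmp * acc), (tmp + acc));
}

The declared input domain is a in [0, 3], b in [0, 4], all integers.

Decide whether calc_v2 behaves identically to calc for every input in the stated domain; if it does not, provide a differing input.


The rewrite breaks on a=1, b=4, where the results are -12 and -13.
calc: tmp := -4 | acc := 3 | result -12
calc_v2: acc := 3 | result -13
verdict: not equivalent; witness: a=1, b=4


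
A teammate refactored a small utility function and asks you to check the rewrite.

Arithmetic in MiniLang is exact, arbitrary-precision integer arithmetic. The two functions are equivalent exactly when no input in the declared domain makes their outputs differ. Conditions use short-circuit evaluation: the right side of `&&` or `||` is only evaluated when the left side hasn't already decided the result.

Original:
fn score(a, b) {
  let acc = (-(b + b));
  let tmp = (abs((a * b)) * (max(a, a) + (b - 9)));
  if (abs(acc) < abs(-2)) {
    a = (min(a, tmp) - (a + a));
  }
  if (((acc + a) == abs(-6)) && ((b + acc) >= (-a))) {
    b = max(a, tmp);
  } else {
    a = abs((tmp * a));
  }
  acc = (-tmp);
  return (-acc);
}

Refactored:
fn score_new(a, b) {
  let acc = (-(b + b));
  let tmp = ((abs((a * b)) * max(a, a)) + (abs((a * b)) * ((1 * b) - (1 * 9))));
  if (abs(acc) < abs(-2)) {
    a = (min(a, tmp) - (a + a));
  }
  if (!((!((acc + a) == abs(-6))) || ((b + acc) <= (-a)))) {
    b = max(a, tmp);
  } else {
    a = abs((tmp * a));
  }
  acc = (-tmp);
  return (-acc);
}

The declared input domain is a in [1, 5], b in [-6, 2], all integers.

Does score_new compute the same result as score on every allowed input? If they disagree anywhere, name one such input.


Equivalent. The suspicious-looking change has no observable effect anywhere in the declared ranges.
Checked all 45 inputs in the declared domain: the outputs agree on every one.
Spot check at a=2, b=2 — score: acc=-4, then tmp=-20, then (abs(acc) < abs(-2)) is false, then (((acc + a) == abs(-6)) && ((b + acc) >= (-a))) is false, then a=40, then acc=20, then returns -20. score_new: acc=-4, then tmp=-20, then (abs(acc) < abs(-2)) is false, then (!((!((acc + a) == abs(-6))) || ((b + acc) <= (-a)))) is false, then a=40, then acc=20, then returns -20. Both give -20.
verdict: equivalent


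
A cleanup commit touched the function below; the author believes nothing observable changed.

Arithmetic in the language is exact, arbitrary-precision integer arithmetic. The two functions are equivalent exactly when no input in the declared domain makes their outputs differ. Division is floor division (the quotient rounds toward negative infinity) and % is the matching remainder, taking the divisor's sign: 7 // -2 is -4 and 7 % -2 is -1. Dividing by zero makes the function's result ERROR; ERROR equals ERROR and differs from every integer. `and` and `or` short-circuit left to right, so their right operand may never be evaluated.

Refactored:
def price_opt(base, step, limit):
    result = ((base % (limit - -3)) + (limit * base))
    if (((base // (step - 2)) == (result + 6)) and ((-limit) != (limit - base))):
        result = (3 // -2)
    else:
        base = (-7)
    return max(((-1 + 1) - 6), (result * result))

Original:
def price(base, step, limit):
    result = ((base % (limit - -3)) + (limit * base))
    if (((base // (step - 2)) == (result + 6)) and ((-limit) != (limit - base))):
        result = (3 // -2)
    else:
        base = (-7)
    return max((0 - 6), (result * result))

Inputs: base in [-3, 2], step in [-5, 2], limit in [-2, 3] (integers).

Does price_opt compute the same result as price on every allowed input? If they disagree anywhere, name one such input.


Equivalent — the differences include arithmetic usage differs; constant usage differs, yet no declared input distinguishes the two.
Tracing base=0, step=-4, limit=0: price: result becomes 0; next (((base // (step - 2)) == (result + 6)) and ((-limit) != (limit - base))) evaluates to false; next base becomes -7; next final value 0 | price_opt: result becomes 0; next (((base // (step - 2)) == (result + 6)) and ((-limit) != (limit - base))) evaluates to false; next base becomes -7; next final value 0 — matching result 0.
Every one of the 288 inputs gives matching results.
verdict: equivalent


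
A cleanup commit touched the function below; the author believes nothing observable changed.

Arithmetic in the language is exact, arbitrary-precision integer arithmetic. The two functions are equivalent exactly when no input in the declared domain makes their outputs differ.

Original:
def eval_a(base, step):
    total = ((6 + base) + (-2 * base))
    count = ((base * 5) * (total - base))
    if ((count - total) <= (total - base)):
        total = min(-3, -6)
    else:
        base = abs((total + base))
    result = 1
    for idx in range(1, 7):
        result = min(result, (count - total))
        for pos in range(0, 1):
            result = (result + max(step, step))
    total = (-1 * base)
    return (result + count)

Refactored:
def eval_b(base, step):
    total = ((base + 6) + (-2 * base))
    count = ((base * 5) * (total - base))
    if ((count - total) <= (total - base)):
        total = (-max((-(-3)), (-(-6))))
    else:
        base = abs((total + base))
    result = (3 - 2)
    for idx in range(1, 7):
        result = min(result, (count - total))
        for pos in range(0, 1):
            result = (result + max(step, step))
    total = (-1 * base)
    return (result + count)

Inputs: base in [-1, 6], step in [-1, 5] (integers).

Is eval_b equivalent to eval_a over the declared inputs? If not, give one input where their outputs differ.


Changes here: min/max/abs usage differs; also constant usage differs; also arithmetic usage differs; the full 56-point sweep finds no disagreement.
verdict: equivalent


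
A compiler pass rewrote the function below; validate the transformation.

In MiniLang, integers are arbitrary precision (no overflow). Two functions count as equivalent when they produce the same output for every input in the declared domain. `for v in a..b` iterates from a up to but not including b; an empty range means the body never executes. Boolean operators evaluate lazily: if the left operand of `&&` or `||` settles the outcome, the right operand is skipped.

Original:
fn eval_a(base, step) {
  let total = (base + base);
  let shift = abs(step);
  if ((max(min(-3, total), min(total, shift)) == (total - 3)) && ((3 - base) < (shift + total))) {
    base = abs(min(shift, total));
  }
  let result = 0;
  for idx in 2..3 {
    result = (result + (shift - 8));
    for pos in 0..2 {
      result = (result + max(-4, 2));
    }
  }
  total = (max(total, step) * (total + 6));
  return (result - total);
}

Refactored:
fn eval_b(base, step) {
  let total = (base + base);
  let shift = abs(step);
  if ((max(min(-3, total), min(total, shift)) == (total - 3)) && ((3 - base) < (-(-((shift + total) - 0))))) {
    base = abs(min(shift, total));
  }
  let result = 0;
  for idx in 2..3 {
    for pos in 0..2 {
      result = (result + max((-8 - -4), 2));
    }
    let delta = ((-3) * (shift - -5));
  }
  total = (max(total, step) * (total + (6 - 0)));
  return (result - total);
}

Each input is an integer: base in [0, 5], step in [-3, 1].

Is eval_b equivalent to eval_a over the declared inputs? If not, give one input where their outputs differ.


The rewrite breaks on base=0, step=-3, where the results are -1 and 4.
eval_a: total=0, then shift=3, then ((max(min(-3, total), min(total, shift)) == (total - 3)) && ((3 - base) < (shift + total))) is false, then result=0, then (idx=2), then result=-5, then (pos=0), then result=-3, then (pos=1), then result=-1, then total=0, then returns -1
eval_b: total=0, then shift=3, then ((max(min(-3, total), min(total, shift)) == (total - 3)) && ((3 - base) < (-(-((shift + total) - 0))))) is false, then result=0, then (idx=2), then (pos=0), then result=2, then (pos=1), then result=4, then delta=-24, then total=0, then returns 4
verdict: not equivalent; witness: base=0, step=-3


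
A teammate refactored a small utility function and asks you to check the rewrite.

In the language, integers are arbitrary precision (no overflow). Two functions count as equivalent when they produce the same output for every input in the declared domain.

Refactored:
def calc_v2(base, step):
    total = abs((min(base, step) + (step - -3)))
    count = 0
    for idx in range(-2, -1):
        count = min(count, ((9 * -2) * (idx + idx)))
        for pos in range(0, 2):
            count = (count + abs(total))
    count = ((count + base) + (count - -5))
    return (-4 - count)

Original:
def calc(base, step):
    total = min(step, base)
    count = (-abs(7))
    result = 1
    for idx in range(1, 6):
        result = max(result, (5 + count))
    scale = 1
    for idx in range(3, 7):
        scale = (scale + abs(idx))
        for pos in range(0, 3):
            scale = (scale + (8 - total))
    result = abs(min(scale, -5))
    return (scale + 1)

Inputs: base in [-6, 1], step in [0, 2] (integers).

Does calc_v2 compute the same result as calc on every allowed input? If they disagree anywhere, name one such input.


The rewrite breaks on base=-6, step=0, where the results are 188 and -15.
calc: total = -6; count = -7; result = 1; [idx=1]; result = 1; [idx=2]; result = 1; [idx=3]; result = 1; [idx=4]; result = 1; [idx=5]; result = 1; scale = 1; [idx=3]; scale = 4; [pos=0]; scale = 18; [pos=1]; scale = 32; [pos=2]; scale = 46; [idx=4]; scale = 50; [pos=0]; scale = 64; [pos=1]; scale = 78; [pos=2]; scale = 92; [idx=5]; scale = 97; [pos=0]; scale = 111; [pos=1]; scale = 125; [pos=2]; scale = 139; [idx=6]; scale = 145; [pos=0]; scale = 159; [pos=1]; scale = 173; [pos=2]; scale = 187; result = 5; return 188
calc_v2: total = 3; count = 0; [idx=-2]; count = 0; [pos=0]; count = 3; [pos=1]; count = 6; count = 11; return -15
verdict: not equivalent; witness: base=-6, step=0


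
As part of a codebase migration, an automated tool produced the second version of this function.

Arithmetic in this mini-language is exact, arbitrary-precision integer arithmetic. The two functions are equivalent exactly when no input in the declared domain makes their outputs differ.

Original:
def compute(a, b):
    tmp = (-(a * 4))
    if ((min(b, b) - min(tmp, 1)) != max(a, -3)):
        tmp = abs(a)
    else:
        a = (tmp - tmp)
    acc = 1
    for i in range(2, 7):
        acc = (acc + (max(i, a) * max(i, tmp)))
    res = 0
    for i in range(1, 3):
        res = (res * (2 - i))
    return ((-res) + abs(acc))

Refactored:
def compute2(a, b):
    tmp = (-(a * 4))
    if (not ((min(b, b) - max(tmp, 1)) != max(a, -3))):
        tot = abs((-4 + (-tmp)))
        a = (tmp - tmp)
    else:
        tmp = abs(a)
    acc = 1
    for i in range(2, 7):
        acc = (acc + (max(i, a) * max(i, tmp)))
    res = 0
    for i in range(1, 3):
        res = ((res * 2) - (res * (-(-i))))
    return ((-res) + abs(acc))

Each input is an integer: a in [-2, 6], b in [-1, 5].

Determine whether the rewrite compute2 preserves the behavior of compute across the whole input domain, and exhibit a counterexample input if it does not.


These are not equivalent — on a=-2, b=-1 the outputs split (161 vs 91).
compute: tmp := 8 | ((min(b, b) - min(tmp, 1)) != max(a, -3)): false | a := 0 | acc := 1 | iter i=2: | acc := 17 | iter i=3: | acc := 41 | iter i=4: | acc := 73 | iter i=5: | acc := 113 | iter i=6: | acc := 161 | res := 0 | iter i=1: | res := 0 | iter i=2: | res := 0 | result 161
compute2: tmp := 8 | (not ((min(b, b) - max(tmp, 1)) != max(a, -3))): false | tmp := 2 | acc := 1 | iter i=2: | acc := 5 | iter i=3: | acc := 14 | iter i=4: | acc := 30 | iter i=5: | acc := 55 | iter i=6: | acc := 91 | res := 0 | iter i=1: | res := 0 | iter i=2: | res := 0 | result 91
verdict: not equivalent; witness: a=-2, b=-1


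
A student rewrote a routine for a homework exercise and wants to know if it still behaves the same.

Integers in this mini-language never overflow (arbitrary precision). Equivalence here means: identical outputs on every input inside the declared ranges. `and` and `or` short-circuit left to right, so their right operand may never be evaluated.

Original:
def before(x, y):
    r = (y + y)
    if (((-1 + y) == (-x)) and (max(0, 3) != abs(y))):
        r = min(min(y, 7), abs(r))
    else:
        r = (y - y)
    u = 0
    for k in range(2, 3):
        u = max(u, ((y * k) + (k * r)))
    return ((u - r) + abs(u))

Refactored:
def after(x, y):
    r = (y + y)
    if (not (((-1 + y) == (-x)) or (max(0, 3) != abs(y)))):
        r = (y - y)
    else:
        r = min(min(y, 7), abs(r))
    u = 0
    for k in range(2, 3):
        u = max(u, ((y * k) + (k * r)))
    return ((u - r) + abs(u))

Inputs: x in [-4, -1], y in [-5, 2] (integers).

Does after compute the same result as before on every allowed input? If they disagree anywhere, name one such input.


Consider the input x=-4, y=-5.
before: r becomes -10; next (((-1 + y) == (-x)) and (max(0, 3) != abs(y))) evaluates to false; next r becomes 0; next u becomes 0; next at k=2:; next u becomes 0; next final value 0
after: r becomes -10; next (not (((-1 + y) == (-x)) or (max(0, 3) != abs(y)))) evaluates to false; next r becomes -5; next u becomes 0; next at k=2:; next u becomes 0; next final value 5
0 vs 5 — the two versions disagree here.
verdict: not equivalent; witness: x=-4, y=-5


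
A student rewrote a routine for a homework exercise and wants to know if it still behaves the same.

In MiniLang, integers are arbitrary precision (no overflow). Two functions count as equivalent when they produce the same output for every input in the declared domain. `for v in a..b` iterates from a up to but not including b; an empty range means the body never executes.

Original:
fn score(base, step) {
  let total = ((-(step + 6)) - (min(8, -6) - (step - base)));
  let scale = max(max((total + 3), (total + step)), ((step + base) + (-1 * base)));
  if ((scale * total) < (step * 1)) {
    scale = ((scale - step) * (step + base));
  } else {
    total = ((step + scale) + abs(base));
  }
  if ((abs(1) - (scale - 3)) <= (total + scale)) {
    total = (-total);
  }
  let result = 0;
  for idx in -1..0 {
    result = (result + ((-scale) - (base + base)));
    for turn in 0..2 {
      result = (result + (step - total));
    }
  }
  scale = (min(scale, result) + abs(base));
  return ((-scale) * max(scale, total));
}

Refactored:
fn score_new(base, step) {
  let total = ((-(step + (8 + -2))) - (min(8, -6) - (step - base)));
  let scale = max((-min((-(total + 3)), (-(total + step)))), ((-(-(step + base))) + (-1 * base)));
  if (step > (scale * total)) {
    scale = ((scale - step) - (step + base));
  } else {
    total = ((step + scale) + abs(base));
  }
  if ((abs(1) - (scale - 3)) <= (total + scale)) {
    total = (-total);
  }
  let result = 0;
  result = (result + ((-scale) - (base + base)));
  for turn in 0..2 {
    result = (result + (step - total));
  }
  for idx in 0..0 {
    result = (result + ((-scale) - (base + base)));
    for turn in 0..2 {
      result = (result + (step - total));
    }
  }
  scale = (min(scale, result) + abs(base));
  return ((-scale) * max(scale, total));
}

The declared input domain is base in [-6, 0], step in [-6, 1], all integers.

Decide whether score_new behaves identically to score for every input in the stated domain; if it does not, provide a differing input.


There is a counterexample at base=0, step=1: 0 on one side, -1 on the other.
score: total=0, then scale=3, then ((scale * total) < (step * 1)) is true, then scale=2, then ((abs(1) - (scale - 3)) <= (total + scale)) is true, then total=0, then result=0, then (idx=-1), then result=-2, then (turn=0), then result=-1, then (turn=1), then result=0, then scale=0, then returns 0
score_new: total=0, then scale=3, then (step > (scale * total)) is true, then scale=1, then ((abs(1) - (scale - 3)) <= (total + scale)) is false, then result=0, then result=-1, then (turn=0), then result=0, then (turn=1), then result=1, then the loop over idx runs zero times, then scale=1, then returns -1
verdict: not equivalent; witness: base=0, step=1
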